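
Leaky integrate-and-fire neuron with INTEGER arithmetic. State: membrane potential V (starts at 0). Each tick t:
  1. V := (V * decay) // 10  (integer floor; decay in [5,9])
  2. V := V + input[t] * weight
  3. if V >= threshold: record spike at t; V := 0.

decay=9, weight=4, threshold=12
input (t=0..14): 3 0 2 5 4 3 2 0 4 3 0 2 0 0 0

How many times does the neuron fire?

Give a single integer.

Answer: 6

Derivation:
t=0: input=3 -> V=0 FIRE
t=1: input=0 -> V=0
t=2: input=2 -> V=8
t=3: input=5 -> V=0 FIRE
t=4: input=4 -> V=0 FIRE
t=5: input=3 -> V=0 FIRE
t=6: input=2 -> V=8
t=7: input=0 -> V=7
t=8: input=4 -> V=0 FIRE
t=9: input=3 -> V=0 FIRE
t=10: input=0 -> V=0
t=11: input=2 -> V=8
t=12: input=0 -> V=7
t=13: input=0 -> V=6
t=14: input=0 -> V=5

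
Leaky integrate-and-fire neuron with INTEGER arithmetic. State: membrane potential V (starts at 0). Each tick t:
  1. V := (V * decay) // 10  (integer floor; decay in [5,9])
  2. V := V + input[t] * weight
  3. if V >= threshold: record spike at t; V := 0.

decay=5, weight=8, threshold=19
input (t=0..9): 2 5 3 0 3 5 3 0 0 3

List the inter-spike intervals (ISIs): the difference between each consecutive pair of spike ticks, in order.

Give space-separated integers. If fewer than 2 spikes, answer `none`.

t=0: input=2 -> V=16
t=1: input=5 -> V=0 FIRE
t=2: input=3 -> V=0 FIRE
t=3: input=0 -> V=0
t=4: input=3 -> V=0 FIRE
t=5: input=5 -> V=0 FIRE
t=6: input=3 -> V=0 FIRE
t=7: input=0 -> V=0
t=8: input=0 -> V=0
t=9: input=3 -> V=0 FIRE

Answer: 1 2 1 1 3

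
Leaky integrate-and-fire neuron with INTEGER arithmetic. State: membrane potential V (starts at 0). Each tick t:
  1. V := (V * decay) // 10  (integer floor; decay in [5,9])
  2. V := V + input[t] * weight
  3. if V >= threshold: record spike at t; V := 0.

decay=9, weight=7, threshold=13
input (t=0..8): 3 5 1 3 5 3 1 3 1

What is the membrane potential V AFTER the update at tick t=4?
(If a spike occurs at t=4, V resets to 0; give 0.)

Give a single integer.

Answer: 0

Derivation:
t=0: input=3 -> V=0 FIRE
t=1: input=5 -> V=0 FIRE
t=2: input=1 -> V=7
t=3: input=3 -> V=0 FIRE
t=4: input=5 -> V=0 FIRE
t=5: input=3 -> V=0 FIRE
t=6: input=1 -> V=7
t=7: input=3 -> V=0 FIRE
t=8: input=1 -> V=7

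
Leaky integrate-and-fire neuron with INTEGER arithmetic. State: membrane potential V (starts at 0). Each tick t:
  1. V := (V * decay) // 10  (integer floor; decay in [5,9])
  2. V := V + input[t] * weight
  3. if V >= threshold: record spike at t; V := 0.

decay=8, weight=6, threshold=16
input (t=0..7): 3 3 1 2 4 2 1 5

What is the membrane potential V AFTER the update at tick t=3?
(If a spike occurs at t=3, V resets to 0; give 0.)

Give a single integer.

t=0: input=3 -> V=0 FIRE
t=1: input=3 -> V=0 FIRE
t=2: input=1 -> V=6
t=3: input=2 -> V=0 FIRE
t=4: input=4 -> V=0 FIRE
t=5: input=2 -> V=12
t=6: input=1 -> V=15
t=7: input=5 -> V=0 FIRE

Answer: 0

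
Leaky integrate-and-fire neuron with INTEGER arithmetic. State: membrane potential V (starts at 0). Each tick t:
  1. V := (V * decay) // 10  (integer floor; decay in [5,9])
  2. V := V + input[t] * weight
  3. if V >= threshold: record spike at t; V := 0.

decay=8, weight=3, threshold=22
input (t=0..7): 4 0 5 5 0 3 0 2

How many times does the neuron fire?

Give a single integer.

t=0: input=4 -> V=12
t=1: input=0 -> V=9
t=2: input=5 -> V=0 FIRE
t=3: input=5 -> V=15
t=4: input=0 -> V=12
t=5: input=3 -> V=18
t=6: input=0 -> V=14
t=7: input=2 -> V=17

Answer: 1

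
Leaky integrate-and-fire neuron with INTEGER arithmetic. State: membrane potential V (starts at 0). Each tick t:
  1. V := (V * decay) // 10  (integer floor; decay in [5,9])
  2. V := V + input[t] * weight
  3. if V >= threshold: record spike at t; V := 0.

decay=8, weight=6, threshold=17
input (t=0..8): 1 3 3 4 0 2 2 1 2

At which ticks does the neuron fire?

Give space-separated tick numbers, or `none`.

Answer: 1 2 3 6

Derivation:
t=0: input=1 -> V=6
t=1: input=3 -> V=0 FIRE
t=2: input=3 -> V=0 FIRE
t=3: input=4 -> V=0 FIRE
t=4: input=0 -> V=0
t=5: input=2 -> V=12
t=6: input=2 -> V=0 FIRE
t=7: input=1 -> V=6
t=8: input=2 -> V=16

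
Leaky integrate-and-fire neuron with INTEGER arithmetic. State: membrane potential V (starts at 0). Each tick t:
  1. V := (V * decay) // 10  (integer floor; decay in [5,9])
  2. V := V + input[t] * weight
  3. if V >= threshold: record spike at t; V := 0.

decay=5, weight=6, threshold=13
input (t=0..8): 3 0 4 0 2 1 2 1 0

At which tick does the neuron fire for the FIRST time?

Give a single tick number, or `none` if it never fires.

t=0: input=3 -> V=0 FIRE
t=1: input=0 -> V=0
t=2: input=4 -> V=0 FIRE
t=3: input=0 -> V=0
t=4: input=2 -> V=12
t=5: input=1 -> V=12
t=6: input=2 -> V=0 FIRE
t=7: input=1 -> V=6
t=8: input=0 -> V=3

Answer: 0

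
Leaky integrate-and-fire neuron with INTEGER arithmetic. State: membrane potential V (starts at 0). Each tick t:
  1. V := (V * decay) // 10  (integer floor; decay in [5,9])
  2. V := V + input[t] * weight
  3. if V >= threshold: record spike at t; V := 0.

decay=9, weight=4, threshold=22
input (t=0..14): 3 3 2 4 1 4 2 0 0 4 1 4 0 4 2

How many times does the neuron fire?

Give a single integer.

t=0: input=3 -> V=12
t=1: input=3 -> V=0 FIRE
t=2: input=2 -> V=8
t=3: input=4 -> V=0 FIRE
t=4: input=1 -> V=4
t=5: input=4 -> V=19
t=6: input=2 -> V=0 FIRE
t=7: input=0 -> V=0
t=8: input=0 -> V=0
t=9: input=4 -> V=16
t=10: input=1 -> V=18
t=11: input=4 -> V=0 FIRE
t=12: input=0 -> V=0
t=13: input=4 -> V=16
t=14: input=2 -> V=0 FIRE

Answer: 5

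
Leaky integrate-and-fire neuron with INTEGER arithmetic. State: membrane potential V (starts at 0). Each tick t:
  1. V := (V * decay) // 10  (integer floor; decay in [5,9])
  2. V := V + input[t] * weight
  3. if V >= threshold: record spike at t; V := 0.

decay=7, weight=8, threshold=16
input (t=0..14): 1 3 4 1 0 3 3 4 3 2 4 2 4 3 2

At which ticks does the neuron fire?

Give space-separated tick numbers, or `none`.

t=0: input=1 -> V=8
t=1: input=3 -> V=0 FIRE
t=2: input=4 -> V=0 FIRE
t=3: input=1 -> V=8
t=4: input=0 -> V=5
t=5: input=3 -> V=0 FIRE
t=6: input=3 -> V=0 FIRE
t=7: input=4 -> V=0 FIRE
t=8: input=3 -> V=0 FIRE
t=9: input=2 -> V=0 FIRE
t=10: input=4 -> V=0 FIRE
t=11: input=2 -> V=0 FIRE
t=12: input=4 -> V=0 FIRE
t=13: input=3 -> V=0 FIRE
t=14: input=2 -> V=0 FIRE

Answer: 1 2 5 6 7 8 9 10 11 12 13 14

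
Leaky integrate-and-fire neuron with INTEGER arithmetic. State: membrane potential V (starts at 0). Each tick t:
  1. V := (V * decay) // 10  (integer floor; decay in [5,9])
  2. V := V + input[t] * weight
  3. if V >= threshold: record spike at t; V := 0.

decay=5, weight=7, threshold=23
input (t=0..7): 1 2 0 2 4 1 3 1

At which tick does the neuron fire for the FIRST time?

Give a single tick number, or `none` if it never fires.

t=0: input=1 -> V=7
t=1: input=2 -> V=17
t=2: input=0 -> V=8
t=3: input=2 -> V=18
t=4: input=4 -> V=0 FIRE
t=5: input=1 -> V=7
t=6: input=3 -> V=0 FIRE
t=7: input=1 -> V=7

Answer: 4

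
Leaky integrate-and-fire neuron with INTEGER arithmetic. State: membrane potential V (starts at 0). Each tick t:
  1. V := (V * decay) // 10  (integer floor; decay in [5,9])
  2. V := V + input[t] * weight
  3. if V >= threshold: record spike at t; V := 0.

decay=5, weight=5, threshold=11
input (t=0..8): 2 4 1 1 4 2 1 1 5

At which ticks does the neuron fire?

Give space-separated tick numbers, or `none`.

t=0: input=2 -> V=10
t=1: input=4 -> V=0 FIRE
t=2: input=1 -> V=5
t=3: input=1 -> V=7
t=4: input=4 -> V=0 FIRE
t=5: input=2 -> V=10
t=6: input=1 -> V=10
t=7: input=1 -> V=10
t=8: input=5 -> V=0 FIRE

Answer: 1 4 8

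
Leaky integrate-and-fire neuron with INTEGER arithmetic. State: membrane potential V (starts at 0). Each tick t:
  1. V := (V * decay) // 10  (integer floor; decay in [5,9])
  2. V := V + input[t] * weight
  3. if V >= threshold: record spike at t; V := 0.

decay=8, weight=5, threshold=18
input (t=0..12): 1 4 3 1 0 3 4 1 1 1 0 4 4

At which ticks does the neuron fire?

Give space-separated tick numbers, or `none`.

Answer: 1 5 6 11 12

Derivation:
t=0: input=1 -> V=5
t=1: input=4 -> V=0 FIRE
t=2: input=3 -> V=15
t=3: input=1 -> V=17
t=4: input=0 -> V=13
t=5: input=3 -> V=0 FIRE
t=6: input=4 -> V=0 FIRE
t=7: input=1 -> V=5
t=8: input=1 -> V=9
t=9: input=1 -> V=12
t=10: input=0 -> V=9
t=11: input=4 -> V=0 FIRE
t=12: input=4 -> V=0 FIRE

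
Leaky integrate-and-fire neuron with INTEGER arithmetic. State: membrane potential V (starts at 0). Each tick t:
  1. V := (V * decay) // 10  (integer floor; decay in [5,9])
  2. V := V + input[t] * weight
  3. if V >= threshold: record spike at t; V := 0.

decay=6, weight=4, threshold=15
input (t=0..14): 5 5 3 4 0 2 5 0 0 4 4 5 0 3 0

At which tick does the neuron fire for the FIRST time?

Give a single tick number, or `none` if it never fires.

t=0: input=5 -> V=0 FIRE
t=1: input=5 -> V=0 FIRE
t=2: input=3 -> V=12
t=3: input=4 -> V=0 FIRE
t=4: input=0 -> V=0
t=5: input=2 -> V=8
t=6: input=5 -> V=0 FIRE
t=7: input=0 -> V=0
t=8: input=0 -> V=0
t=9: input=4 -> V=0 FIRE
t=10: input=4 -> V=0 FIRE
t=11: input=5 -> V=0 FIRE
t=12: input=0 -> V=0
t=13: input=3 -> V=12
t=14: input=0 -> V=7

Answer: 0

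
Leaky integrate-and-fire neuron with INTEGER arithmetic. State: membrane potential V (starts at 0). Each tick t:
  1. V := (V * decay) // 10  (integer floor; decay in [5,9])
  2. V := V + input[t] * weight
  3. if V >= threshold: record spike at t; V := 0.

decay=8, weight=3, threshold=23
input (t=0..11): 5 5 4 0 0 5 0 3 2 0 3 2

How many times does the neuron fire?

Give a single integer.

t=0: input=5 -> V=15
t=1: input=5 -> V=0 FIRE
t=2: input=4 -> V=12
t=3: input=0 -> V=9
t=4: input=0 -> V=7
t=5: input=5 -> V=20
t=6: input=0 -> V=16
t=7: input=3 -> V=21
t=8: input=2 -> V=22
t=9: input=0 -> V=17
t=10: input=3 -> V=22
t=11: input=2 -> V=0 FIRE

Answer: 2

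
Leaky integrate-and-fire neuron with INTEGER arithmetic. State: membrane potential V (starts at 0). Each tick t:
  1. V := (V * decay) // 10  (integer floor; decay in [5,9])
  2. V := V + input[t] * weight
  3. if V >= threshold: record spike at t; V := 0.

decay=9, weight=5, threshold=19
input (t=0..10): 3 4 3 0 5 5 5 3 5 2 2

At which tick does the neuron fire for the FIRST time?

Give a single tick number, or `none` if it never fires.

Answer: 1

Derivation:
t=0: input=3 -> V=15
t=1: input=4 -> V=0 FIRE
t=2: input=3 -> V=15
t=3: input=0 -> V=13
t=4: input=5 -> V=0 FIRE
t=5: input=5 -> V=0 FIRE
t=6: input=5 -> V=0 FIRE
t=7: input=3 -> V=15
t=8: input=5 -> V=0 FIRE
t=9: input=2 -> V=10
t=10: input=2 -> V=0 FIRE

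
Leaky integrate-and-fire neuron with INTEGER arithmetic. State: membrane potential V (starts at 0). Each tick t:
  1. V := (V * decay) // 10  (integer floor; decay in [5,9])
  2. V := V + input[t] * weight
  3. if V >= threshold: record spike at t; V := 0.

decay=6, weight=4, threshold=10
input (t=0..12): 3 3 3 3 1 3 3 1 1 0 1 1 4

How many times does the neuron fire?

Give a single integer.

Answer: 7

Derivation:
t=0: input=3 -> V=0 FIRE
t=1: input=3 -> V=0 FIRE
t=2: input=3 -> V=0 FIRE
t=3: input=3 -> V=0 FIRE
t=4: input=1 -> V=4
t=5: input=3 -> V=0 FIRE
t=6: input=3 -> V=0 FIRE
t=7: input=1 -> V=4
t=8: input=1 -> V=6
t=9: input=0 -> V=3
t=10: input=1 -> V=5
t=11: input=1 -> V=7
t=12: input=4 -> V=0 FIRE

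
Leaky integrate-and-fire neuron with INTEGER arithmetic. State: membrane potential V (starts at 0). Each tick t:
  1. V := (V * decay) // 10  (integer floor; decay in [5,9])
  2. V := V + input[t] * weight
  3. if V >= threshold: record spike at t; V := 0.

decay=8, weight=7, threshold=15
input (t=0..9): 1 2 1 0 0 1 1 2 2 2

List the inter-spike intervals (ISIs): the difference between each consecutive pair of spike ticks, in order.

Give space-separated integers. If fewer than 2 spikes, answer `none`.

t=0: input=1 -> V=7
t=1: input=2 -> V=0 FIRE
t=2: input=1 -> V=7
t=3: input=0 -> V=5
t=4: input=0 -> V=4
t=5: input=1 -> V=10
t=6: input=1 -> V=0 FIRE
t=7: input=2 -> V=14
t=8: input=2 -> V=0 FIRE
t=9: input=2 -> V=14

Answer: 5 2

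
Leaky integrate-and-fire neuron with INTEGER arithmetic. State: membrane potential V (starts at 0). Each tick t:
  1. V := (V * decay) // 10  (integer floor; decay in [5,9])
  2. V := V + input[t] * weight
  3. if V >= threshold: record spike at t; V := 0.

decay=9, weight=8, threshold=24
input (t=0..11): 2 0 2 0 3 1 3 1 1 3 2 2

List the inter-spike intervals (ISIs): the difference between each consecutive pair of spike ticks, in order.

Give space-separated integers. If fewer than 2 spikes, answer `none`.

t=0: input=2 -> V=16
t=1: input=0 -> V=14
t=2: input=2 -> V=0 FIRE
t=3: input=0 -> V=0
t=4: input=3 -> V=0 FIRE
t=5: input=1 -> V=8
t=6: input=3 -> V=0 FIRE
t=7: input=1 -> V=8
t=8: input=1 -> V=15
t=9: input=3 -> V=0 FIRE
t=10: input=2 -> V=16
t=11: input=2 -> V=0 FIRE

Answer: 2 2 3 2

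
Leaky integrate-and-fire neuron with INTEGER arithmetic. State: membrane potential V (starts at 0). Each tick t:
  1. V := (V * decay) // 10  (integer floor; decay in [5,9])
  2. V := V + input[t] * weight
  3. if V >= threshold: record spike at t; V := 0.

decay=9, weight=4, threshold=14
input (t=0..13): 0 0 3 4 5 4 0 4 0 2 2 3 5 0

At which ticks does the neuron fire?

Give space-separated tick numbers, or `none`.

Answer: 3 4 5 7 10 12

Derivation:
t=0: input=0 -> V=0
t=1: input=0 -> V=0
t=2: input=3 -> V=12
t=3: input=4 -> V=0 FIRE
t=4: input=5 -> V=0 FIRE
t=5: input=4 -> V=0 FIRE
t=6: input=0 -> V=0
t=7: input=4 -> V=0 FIRE
t=8: input=0 -> V=0
t=9: input=2 -> V=8
t=10: input=2 -> V=0 FIRE
t=11: input=3 -> V=12
t=12: input=5 -> V=0 FIRE
t=13: input=0 -> V=0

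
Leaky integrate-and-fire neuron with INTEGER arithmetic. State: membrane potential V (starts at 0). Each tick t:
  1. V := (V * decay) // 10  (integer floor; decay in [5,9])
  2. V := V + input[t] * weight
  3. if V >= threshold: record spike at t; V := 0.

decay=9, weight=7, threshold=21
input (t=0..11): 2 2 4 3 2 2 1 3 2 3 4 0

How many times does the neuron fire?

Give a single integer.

Answer: 7

Derivation:
t=0: input=2 -> V=14
t=1: input=2 -> V=0 FIRE
t=2: input=4 -> V=0 FIRE
t=3: input=3 -> V=0 FIRE
t=4: input=2 -> V=14
t=5: input=2 -> V=0 FIRE
t=6: input=1 -> V=7
t=7: input=3 -> V=0 FIRE
t=8: input=2 -> V=14
t=9: input=3 -> V=0 FIRE
t=10: input=4 -> V=0 FIRE
t=11: input=0 -> V=0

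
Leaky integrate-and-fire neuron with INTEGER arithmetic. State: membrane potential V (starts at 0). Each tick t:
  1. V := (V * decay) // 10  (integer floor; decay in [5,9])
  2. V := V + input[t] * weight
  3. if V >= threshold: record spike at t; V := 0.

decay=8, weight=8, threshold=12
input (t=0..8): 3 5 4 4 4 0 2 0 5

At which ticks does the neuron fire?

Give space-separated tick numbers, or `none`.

Answer: 0 1 2 3 4 6 8

Derivation:
t=0: input=3 -> V=0 FIRE
t=1: input=5 -> V=0 FIRE
t=2: input=4 -> V=0 FIRE
t=3: input=4 -> V=0 FIRE
t=4: input=4 -> V=0 FIRE
t=5: input=0 -> V=0
t=6: input=2 -> V=0 FIRE
t=7: input=0 -> V=0
t=8: input=5 -> V=0 FIRE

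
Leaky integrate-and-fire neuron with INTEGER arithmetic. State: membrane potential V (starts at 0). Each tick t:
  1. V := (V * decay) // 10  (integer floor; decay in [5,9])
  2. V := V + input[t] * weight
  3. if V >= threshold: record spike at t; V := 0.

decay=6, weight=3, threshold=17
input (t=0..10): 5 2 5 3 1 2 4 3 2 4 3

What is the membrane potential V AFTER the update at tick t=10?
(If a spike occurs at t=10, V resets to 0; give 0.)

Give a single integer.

Answer: 9

Derivation:
t=0: input=5 -> V=15
t=1: input=2 -> V=15
t=2: input=5 -> V=0 FIRE
t=3: input=3 -> V=9
t=4: input=1 -> V=8
t=5: input=2 -> V=10
t=6: input=4 -> V=0 FIRE
t=7: input=3 -> V=9
t=8: input=2 -> V=11
t=9: input=4 -> V=0 FIRE
t=10: input=3 -> V=9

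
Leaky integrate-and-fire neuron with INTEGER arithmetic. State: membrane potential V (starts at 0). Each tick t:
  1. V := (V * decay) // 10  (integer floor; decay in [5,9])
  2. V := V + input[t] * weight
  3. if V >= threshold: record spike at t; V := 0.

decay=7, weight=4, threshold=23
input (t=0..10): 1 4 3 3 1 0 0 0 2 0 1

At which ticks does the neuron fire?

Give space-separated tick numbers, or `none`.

t=0: input=1 -> V=4
t=1: input=4 -> V=18
t=2: input=3 -> V=0 FIRE
t=3: input=3 -> V=12
t=4: input=1 -> V=12
t=5: input=0 -> V=8
t=6: input=0 -> V=5
t=7: input=0 -> V=3
t=8: input=2 -> V=10
t=9: input=0 -> V=7
t=10: input=1 -> V=8

Answer: 2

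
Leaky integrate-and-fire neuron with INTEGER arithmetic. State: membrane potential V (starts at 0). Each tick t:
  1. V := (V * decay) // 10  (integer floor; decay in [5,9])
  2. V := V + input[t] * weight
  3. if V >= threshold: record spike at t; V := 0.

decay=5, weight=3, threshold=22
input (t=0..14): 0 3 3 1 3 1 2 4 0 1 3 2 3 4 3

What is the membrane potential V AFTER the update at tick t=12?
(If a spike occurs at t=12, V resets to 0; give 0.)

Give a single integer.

t=0: input=0 -> V=0
t=1: input=3 -> V=9
t=2: input=3 -> V=13
t=3: input=1 -> V=9
t=4: input=3 -> V=13
t=5: input=1 -> V=9
t=6: input=2 -> V=10
t=7: input=4 -> V=17
t=8: input=0 -> V=8
t=9: input=1 -> V=7
t=10: input=3 -> V=12
t=11: input=2 -> V=12
t=12: input=3 -> V=15
t=13: input=4 -> V=19
t=14: input=3 -> V=18

Answer: 15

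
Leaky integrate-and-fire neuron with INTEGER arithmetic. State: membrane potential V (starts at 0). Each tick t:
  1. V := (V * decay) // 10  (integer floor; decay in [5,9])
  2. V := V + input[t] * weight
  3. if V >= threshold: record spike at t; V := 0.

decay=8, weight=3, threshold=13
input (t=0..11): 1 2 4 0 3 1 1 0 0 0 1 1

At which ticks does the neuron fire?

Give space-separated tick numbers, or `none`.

Answer: 2

Derivation:
t=0: input=1 -> V=3
t=1: input=2 -> V=8
t=2: input=4 -> V=0 FIRE
t=3: input=0 -> V=0
t=4: input=3 -> V=9
t=5: input=1 -> V=10
t=6: input=1 -> V=11
t=7: input=0 -> V=8
t=8: input=0 -> V=6
t=9: input=0 -> V=4
t=10: input=1 -> V=6
t=11: input=1 -> V=7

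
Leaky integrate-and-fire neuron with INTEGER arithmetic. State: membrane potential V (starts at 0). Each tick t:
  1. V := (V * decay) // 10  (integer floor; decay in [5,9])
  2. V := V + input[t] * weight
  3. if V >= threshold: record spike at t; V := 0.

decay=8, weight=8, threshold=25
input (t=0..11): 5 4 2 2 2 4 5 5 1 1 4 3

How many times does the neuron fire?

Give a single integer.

t=0: input=5 -> V=0 FIRE
t=1: input=4 -> V=0 FIRE
t=2: input=2 -> V=16
t=3: input=2 -> V=0 FIRE
t=4: input=2 -> V=16
t=5: input=4 -> V=0 FIRE
t=6: input=5 -> V=0 FIRE
t=7: input=5 -> V=0 FIRE
t=8: input=1 -> V=8
t=9: input=1 -> V=14
t=10: input=4 -> V=0 FIRE
t=11: input=3 -> V=24

Answer: 7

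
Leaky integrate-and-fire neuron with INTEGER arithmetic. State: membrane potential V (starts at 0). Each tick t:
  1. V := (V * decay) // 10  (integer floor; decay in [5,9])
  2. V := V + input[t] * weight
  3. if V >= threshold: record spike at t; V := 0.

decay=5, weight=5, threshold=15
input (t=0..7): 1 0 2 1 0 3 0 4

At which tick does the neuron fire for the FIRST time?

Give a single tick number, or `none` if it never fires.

t=0: input=1 -> V=5
t=1: input=0 -> V=2
t=2: input=2 -> V=11
t=3: input=1 -> V=10
t=4: input=0 -> V=5
t=5: input=3 -> V=0 FIRE
t=6: input=0 -> V=0
t=7: input=4 -> V=0 FIRE

Answer: 5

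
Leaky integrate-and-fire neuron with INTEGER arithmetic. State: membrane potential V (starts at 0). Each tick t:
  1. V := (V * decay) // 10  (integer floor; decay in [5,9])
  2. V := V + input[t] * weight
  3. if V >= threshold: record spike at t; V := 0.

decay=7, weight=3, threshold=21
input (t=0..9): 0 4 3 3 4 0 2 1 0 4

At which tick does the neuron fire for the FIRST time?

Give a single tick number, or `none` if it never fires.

t=0: input=0 -> V=0
t=1: input=4 -> V=12
t=2: input=3 -> V=17
t=3: input=3 -> V=20
t=4: input=4 -> V=0 FIRE
t=5: input=0 -> V=0
t=6: input=2 -> V=6
t=7: input=1 -> V=7
t=8: input=0 -> V=4
t=9: input=4 -> V=14

Answer: 4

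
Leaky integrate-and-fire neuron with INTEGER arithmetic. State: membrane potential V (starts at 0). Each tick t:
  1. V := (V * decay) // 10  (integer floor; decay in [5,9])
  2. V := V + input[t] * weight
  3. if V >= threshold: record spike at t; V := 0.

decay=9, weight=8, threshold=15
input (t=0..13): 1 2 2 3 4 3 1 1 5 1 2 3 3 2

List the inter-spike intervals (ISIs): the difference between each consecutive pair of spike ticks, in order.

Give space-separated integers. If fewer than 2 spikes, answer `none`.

t=0: input=1 -> V=8
t=1: input=2 -> V=0 FIRE
t=2: input=2 -> V=0 FIRE
t=3: input=3 -> V=0 FIRE
t=4: input=4 -> V=0 FIRE
t=5: input=3 -> V=0 FIRE
t=6: input=1 -> V=8
t=7: input=1 -> V=0 FIRE
t=8: input=5 -> V=0 FIRE
t=9: input=1 -> V=8
t=10: input=2 -> V=0 FIRE
t=11: input=3 -> V=0 FIRE
t=12: input=3 -> V=0 FIRE
t=13: input=2 -> V=0 FIRE

Answer: 1 1 1 1 2 1 2 1 1 1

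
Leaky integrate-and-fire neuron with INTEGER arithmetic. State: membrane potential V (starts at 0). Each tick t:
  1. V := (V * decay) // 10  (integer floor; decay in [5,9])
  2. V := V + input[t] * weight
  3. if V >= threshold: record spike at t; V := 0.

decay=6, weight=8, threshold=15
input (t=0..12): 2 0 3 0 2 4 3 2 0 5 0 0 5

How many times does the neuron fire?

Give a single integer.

t=0: input=2 -> V=0 FIRE
t=1: input=0 -> V=0
t=2: input=3 -> V=0 FIRE
t=3: input=0 -> V=0
t=4: input=2 -> V=0 FIRE
t=5: input=4 -> V=0 FIRE
t=6: input=3 -> V=0 FIRE
t=7: input=2 -> V=0 FIRE
t=8: input=0 -> V=0
t=9: input=5 -> V=0 FIRE
t=10: input=0 -> V=0
t=11: input=0 -> V=0
t=12: input=5 -> V=0 FIRE

Answer: 8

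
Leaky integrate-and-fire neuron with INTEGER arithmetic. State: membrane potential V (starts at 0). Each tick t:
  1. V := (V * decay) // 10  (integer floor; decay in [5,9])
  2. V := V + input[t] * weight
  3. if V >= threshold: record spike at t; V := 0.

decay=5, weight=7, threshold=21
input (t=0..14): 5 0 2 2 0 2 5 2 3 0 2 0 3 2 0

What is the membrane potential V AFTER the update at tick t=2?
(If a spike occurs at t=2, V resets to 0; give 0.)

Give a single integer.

Answer: 14

Derivation:
t=0: input=5 -> V=0 FIRE
t=1: input=0 -> V=0
t=2: input=2 -> V=14
t=3: input=2 -> V=0 FIRE
t=4: input=0 -> V=0
t=5: input=2 -> V=14
t=6: input=5 -> V=0 FIRE
t=7: input=2 -> V=14
t=8: input=3 -> V=0 FIRE
t=9: input=0 -> V=0
t=10: input=2 -> V=14
t=11: input=0 -> V=7
t=12: input=3 -> V=0 FIRE
t=13: input=2 -> V=14
t=14: input=0 -> V=7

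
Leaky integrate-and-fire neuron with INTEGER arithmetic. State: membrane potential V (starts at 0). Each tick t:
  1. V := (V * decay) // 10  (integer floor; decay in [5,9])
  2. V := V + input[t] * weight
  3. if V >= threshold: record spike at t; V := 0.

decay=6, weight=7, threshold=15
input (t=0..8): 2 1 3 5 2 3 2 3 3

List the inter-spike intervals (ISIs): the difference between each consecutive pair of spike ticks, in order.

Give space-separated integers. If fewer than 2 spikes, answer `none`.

t=0: input=2 -> V=14
t=1: input=1 -> V=0 FIRE
t=2: input=3 -> V=0 FIRE
t=3: input=5 -> V=0 FIRE
t=4: input=2 -> V=14
t=5: input=3 -> V=0 FIRE
t=6: input=2 -> V=14
t=7: input=3 -> V=0 FIRE
t=8: input=3 -> V=0 FIRE

Answer: 1 1 2 2 1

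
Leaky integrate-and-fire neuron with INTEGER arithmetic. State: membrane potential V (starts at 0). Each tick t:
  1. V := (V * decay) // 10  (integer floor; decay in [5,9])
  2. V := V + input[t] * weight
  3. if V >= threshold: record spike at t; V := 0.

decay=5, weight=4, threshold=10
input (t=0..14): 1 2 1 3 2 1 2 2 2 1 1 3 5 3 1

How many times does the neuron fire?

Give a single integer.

Answer: 7

Derivation:
t=0: input=1 -> V=4
t=1: input=2 -> V=0 FIRE
t=2: input=1 -> V=4
t=3: input=3 -> V=0 FIRE
t=4: input=2 -> V=8
t=5: input=1 -> V=8
t=6: input=2 -> V=0 FIRE
t=7: input=2 -> V=8
t=8: input=2 -> V=0 FIRE
t=9: input=1 -> V=4
t=10: input=1 -> V=6
t=11: input=3 -> V=0 FIRE
t=12: input=5 -> V=0 FIRE
t=13: input=3 -> V=0 FIRE
t=14: input=1 -> V=4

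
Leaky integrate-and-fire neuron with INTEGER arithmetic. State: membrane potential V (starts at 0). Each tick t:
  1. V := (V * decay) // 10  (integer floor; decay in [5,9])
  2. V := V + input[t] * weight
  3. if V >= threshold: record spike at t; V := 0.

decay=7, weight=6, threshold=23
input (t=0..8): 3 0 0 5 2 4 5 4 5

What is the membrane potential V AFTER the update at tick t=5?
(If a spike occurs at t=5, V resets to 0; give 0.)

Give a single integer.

t=0: input=3 -> V=18
t=1: input=0 -> V=12
t=2: input=0 -> V=8
t=3: input=5 -> V=0 FIRE
t=4: input=2 -> V=12
t=5: input=4 -> V=0 FIRE
t=6: input=5 -> V=0 FIRE
t=7: input=4 -> V=0 FIRE
t=8: input=5 -> V=0 FIRE

Answer: 0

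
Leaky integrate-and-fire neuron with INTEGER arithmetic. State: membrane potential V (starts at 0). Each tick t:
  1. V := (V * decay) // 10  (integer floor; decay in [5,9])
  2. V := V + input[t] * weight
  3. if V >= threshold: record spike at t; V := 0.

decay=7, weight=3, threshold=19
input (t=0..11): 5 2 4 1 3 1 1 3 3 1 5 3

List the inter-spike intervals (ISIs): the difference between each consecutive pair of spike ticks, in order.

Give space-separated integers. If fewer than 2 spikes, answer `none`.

t=0: input=5 -> V=15
t=1: input=2 -> V=16
t=2: input=4 -> V=0 FIRE
t=3: input=1 -> V=3
t=4: input=3 -> V=11
t=5: input=1 -> V=10
t=6: input=1 -> V=10
t=7: input=3 -> V=16
t=8: input=3 -> V=0 FIRE
t=9: input=1 -> V=3
t=10: input=5 -> V=17
t=11: input=3 -> V=0 FIRE

Answer: 6 3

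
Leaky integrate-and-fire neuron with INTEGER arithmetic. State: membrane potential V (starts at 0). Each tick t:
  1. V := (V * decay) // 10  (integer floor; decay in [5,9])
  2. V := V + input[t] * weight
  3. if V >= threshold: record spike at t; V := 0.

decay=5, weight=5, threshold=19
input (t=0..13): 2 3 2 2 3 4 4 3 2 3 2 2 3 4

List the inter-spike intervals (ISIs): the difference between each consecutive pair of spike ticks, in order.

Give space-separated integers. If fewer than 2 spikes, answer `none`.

t=0: input=2 -> V=10
t=1: input=3 -> V=0 FIRE
t=2: input=2 -> V=10
t=3: input=2 -> V=15
t=4: input=3 -> V=0 FIRE
t=5: input=4 -> V=0 FIRE
t=6: input=4 -> V=0 FIRE
t=7: input=3 -> V=15
t=8: input=2 -> V=17
t=9: input=3 -> V=0 FIRE
t=10: input=2 -> V=10
t=11: input=2 -> V=15
t=12: input=3 -> V=0 FIRE
t=13: input=4 -> V=0 FIRE

Answer: 3 1 1 3 3 1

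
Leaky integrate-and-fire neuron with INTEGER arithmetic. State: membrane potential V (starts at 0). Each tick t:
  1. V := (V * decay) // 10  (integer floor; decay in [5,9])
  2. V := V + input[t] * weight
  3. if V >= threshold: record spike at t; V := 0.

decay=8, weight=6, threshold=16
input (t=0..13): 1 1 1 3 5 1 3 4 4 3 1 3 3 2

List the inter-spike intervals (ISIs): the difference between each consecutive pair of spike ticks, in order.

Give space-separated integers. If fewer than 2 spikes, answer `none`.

Answer: 1 2 1 1 1 2 1

Derivation:
t=0: input=1 -> V=6
t=1: input=1 -> V=10
t=2: input=1 -> V=14
t=3: input=3 -> V=0 FIRE
t=4: input=5 -> V=0 FIRE
t=5: input=1 -> V=6
t=6: input=3 -> V=0 FIRE
t=7: input=4 -> V=0 FIRE
t=8: input=4 -> V=0 FIRE
t=9: input=3 -> V=0 FIRE
t=10: input=1 -> V=6
t=11: input=3 -> V=0 FIRE
t=12: input=3 -> V=0 FIRE
t=13: input=2 -> V=12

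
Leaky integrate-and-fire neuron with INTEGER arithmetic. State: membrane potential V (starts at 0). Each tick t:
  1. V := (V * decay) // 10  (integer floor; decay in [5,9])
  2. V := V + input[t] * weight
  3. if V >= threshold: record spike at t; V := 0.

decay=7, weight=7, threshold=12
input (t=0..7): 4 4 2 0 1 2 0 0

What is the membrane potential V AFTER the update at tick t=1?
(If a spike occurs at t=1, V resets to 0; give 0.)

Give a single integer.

Answer: 0

Derivation:
t=0: input=4 -> V=0 FIRE
t=1: input=4 -> V=0 FIRE
t=2: input=2 -> V=0 FIRE
t=3: input=0 -> V=0
t=4: input=1 -> V=7
t=5: input=2 -> V=0 FIRE
t=6: input=0 -> V=0
t=7: input=0 -> V=0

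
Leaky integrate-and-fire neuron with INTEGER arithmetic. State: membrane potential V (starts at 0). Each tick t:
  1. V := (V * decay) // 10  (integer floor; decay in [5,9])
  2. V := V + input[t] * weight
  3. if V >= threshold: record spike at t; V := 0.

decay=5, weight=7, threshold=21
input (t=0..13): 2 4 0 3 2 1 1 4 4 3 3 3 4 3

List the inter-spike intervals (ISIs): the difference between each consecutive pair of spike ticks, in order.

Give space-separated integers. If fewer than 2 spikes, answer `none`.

Answer: 2 4 1 1 1 1 1 1

Derivation:
t=0: input=2 -> V=14
t=1: input=4 -> V=0 FIRE
t=2: input=0 -> V=0
t=3: input=3 -> V=0 FIRE
t=4: input=2 -> V=14
t=5: input=1 -> V=14
t=6: input=1 -> V=14
t=7: input=4 -> V=0 FIRE
t=8: input=4 -> V=0 FIRE
t=9: input=3 -> V=0 FIRE
t=10: input=3 -> V=0 FIRE
t=11: input=3 -> V=0 FIRE
t=12: input=4 -> V=0 FIRE
t=13: input=3 -> V=0 FIRE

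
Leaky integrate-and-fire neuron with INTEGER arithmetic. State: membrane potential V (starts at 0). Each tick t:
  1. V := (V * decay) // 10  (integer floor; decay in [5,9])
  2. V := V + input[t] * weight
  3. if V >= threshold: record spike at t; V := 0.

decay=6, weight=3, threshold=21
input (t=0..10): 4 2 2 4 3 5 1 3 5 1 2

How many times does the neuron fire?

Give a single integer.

Answer: 2

Derivation:
t=0: input=4 -> V=12
t=1: input=2 -> V=13
t=2: input=2 -> V=13
t=3: input=4 -> V=19
t=4: input=3 -> V=20
t=5: input=5 -> V=0 FIRE
t=6: input=1 -> V=3
t=7: input=3 -> V=10
t=8: input=5 -> V=0 FIRE
t=9: input=1 -> V=3
t=10: input=2 -> V=7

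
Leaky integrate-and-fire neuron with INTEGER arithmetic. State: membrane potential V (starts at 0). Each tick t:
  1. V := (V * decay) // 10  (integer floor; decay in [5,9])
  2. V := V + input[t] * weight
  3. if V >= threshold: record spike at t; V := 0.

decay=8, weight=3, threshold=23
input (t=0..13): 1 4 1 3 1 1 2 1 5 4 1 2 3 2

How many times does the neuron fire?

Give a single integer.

t=0: input=1 -> V=3
t=1: input=4 -> V=14
t=2: input=1 -> V=14
t=3: input=3 -> V=20
t=4: input=1 -> V=19
t=5: input=1 -> V=18
t=6: input=2 -> V=20
t=7: input=1 -> V=19
t=8: input=5 -> V=0 FIRE
t=9: input=4 -> V=12
t=10: input=1 -> V=12
t=11: input=2 -> V=15
t=12: input=3 -> V=21
t=13: input=2 -> V=22

Answer: 1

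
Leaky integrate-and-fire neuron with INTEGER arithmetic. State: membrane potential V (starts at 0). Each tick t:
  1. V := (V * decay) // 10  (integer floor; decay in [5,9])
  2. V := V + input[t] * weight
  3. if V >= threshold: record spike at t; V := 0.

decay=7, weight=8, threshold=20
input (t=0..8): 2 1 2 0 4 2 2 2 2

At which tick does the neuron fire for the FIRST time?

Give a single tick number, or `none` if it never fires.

t=0: input=2 -> V=16
t=1: input=1 -> V=19
t=2: input=2 -> V=0 FIRE
t=3: input=0 -> V=0
t=4: input=4 -> V=0 FIRE
t=5: input=2 -> V=16
t=6: input=2 -> V=0 FIRE
t=7: input=2 -> V=16
t=8: input=2 -> V=0 FIRE

Answer: 2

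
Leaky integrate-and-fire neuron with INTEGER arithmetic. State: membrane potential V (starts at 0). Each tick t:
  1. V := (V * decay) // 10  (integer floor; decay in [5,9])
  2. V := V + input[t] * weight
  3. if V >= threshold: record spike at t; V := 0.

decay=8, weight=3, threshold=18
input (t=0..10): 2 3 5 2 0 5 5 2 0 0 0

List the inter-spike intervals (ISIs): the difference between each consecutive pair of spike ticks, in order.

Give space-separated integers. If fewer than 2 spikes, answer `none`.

t=0: input=2 -> V=6
t=1: input=3 -> V=13
t=2: input=5 -> V=0 FIRE
t=3: input=2 -> V=6
t=4: input=0 -> V=4
t=5: input=5 -> V=0 FIRE
t=6: input=5 -> V=15
t=7: input=2 -> V=0 FIRE
t=8: input=0 -> V=0
t=9: input=0 -> V=0
t=10: input=0 -> V=0

Answer: 3 2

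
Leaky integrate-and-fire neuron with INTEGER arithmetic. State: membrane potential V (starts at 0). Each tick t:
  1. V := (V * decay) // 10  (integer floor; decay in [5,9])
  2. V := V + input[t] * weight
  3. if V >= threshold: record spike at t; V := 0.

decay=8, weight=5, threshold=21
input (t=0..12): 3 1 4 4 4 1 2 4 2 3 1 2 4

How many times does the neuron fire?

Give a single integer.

Answer: 5

Derivation:
t=0: input=3 -> V=15
t=1: input=1 -> V=17
t=2: input=4 -> V=0 FIRE
t=3: input=4 -> V=20
t=4: input=4 -> V=0 FIRE
t=5: input=1 -> V=5
t=6: input=2 -> V=14
t=7: input=4 -> V=0 FIRE
t=8: input=2 -> V=10
t=9: input=3 -> V=0 FIRE
t=10: input=1 -> V=5
t=11: input=2 -> V=14
t=12: input=4 -> V=0 FIRE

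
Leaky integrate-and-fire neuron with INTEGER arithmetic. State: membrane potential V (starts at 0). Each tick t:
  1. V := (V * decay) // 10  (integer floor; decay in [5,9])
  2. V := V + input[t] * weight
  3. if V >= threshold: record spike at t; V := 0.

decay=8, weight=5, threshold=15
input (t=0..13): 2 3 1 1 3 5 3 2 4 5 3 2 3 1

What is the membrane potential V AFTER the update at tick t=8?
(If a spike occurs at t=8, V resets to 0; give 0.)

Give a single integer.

Answer: 0

Derivation:
t=0: input=2 -> V=10
t=1: input=3 -> V=0 FIRE
t=2: input=1 -> V=5
t=3: input=1 -> V=9
t=4: input=3 -> V=0 FIRE
t=5: input=5 -> V=0 FIRE
t=6: input=3 -> V=0 FIRE
t=7: input=2 -> V=10
t=8: input=4 -> V=0 FIRE
t=9: input=5 -> V=0 FIRE
t=10: input=3 -> V=0 FIRE
t=11: input=2 -> V=10
t=12: input=3 -> V=0 FIRE
t=13: input=1 -> V=5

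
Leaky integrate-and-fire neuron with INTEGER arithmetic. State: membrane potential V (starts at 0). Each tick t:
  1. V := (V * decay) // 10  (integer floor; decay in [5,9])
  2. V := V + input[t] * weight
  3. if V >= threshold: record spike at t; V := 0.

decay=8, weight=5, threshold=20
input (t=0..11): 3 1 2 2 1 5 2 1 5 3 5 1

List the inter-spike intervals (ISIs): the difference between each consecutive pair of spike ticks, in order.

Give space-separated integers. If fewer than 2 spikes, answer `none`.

t=0: input=3 -> V=15
t=1: input=1 -> V=17
t=2: input=2 -> V=0 FIRE
t=3: input=2 -> V=10
t=4: input=1 -> V=13
t=5: input=5 -> V=0 FIRE
t=6: input=2 -> V=10
t=7: input=1 -> V=13
t=8: input=5 -> V=0 FIRE
t=9: input=3 -> V=15
t=10: input=5 -> V=0 FIRE
t=11: input=1 -> V=5

Answer: 3 3 2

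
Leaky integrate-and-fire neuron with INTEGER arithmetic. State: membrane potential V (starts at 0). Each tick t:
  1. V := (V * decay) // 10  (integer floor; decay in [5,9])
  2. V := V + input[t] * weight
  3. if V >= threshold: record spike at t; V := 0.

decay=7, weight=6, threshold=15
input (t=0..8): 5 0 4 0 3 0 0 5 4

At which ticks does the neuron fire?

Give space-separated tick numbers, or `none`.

Answer: 0 2 4 7 8

Derivation:
t=0: input=5 -> V=0 FIRE
t=1: input=0 -> V=0
t=2: input=4 -> V=0 FIRE
t=3: input=0 -> V=0
t=4: input=3 -> V=0 FIRE
t=5: input=0 -> V=0
t=6: input=0 -> V=0
t=7: input=5 -> V=0 FIRE
t=8: input=4 -> V=0 FIRE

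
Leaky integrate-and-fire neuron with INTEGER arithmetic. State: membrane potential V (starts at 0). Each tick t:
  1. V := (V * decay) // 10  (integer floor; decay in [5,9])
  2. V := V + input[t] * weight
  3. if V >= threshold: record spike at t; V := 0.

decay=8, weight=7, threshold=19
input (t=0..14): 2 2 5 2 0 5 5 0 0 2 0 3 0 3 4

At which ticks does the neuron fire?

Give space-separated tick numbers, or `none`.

t=0: input=2 -> V=14
t=1: input=2 -> V=0 FIRE
t=2: input=5 -> V=0 FIRE
t=3: input=2 -> V=14
t=4: input=0 -> V=11
t=5: input=5 -> V=0 FIRE
t=6: input=5 -> V=0 FIRE
t=7: input=0 -> V=0
t=8: input=0 -> V=0
t=9: input=2 -> V=14
t=10: input=0 -> V=11
t=11: input=3 -> V=0 FIRE
t=12: input=0 -> V=0
t=13: input=3 -> V=0 FIRE
t=14: input=4 -> V=0 FIRE

Answer: 1 2 5 6 11 13 14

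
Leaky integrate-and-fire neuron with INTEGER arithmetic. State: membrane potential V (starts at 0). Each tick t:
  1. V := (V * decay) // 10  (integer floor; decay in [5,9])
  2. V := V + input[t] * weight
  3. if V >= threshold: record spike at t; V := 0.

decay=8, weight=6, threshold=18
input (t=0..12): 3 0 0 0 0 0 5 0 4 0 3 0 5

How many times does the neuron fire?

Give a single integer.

Answer: 5

Derivation:
t=0: input=3 -> V=0 FIRE
t=1: input=0 -> V=0
t=2: input=0 -> V=0
t=3: input=0 -> V=0
t=4: input=0 -> V=0
t=5: input=0 -> V=0
t=6: input=5 -> V=0 FIRE
t=7: input=0 -> V=0
t=8: input=4 -> V=0 FIRE
t=9: input=0 -> V=0
t=10: input=3 -> V=0 FIRE
t=11: input=0 -> V=0
t=12: input=5 -> V=0 FIRE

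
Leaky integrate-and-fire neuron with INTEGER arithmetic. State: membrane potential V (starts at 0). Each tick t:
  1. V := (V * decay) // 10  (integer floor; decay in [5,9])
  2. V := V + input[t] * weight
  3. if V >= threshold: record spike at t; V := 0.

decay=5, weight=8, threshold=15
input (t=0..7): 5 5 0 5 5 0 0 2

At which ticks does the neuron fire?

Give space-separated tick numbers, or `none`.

t=0: input=5 -> V=0 FIRE
t=1: input=5 -> V=0 FIRE
t=2: input=0 -> V=0
t=3: input=5 -> V=0 FIRE
t=4: input=5 -> V=0 FIRE
t=5: input=0 -> V=0
t=6: input=0 -> V=0
t=7: input=2 -> V=0 FIRE

Answer: 0 1 3 4 7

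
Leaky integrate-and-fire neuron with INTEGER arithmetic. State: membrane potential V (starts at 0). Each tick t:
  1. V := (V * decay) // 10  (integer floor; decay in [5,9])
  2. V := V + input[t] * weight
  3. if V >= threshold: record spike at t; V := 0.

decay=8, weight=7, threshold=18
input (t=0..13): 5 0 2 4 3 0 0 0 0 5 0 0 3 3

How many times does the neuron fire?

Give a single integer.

t=0: input=5 -> V=0 FIRE
t=1: input=0 -> V=0
t=2: input=2 -> V=14
t=3: input=4 -> V=0 FIRE
t=4: input=3 -> V=0 FIRE
t=5: input=0 -> V=0
t=6: input=0 -> V=0
t=7: input=0 -> V=0
t=8: input=0 -> V=0
t=9: input=5 -> V=0 FIRE
t=10: input=0 -> V=0
t=11: input=0 -> V=0
t=12: input=3 -> V=0 FIRE
t=13: input=3 -> V=0 FIRE

Answer: 6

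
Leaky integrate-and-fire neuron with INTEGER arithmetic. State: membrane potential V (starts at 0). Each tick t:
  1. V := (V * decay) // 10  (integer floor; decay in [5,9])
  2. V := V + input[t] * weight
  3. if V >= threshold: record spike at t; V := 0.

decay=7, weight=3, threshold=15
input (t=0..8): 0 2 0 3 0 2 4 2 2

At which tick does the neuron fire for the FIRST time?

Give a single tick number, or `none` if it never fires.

t=0: input=0 -> V=0
t=1: input=2 -> V=6
t=2: input=0 -> V=4
t=3: input=3 -> V=11
t=4: input=0 -> V=7
t=5: input=2 -> V=10
t=6: input=4 -> V=0 FIRE
t=7: input=2 -> V=6
t=8: input=2 -> V=10

Answer: 6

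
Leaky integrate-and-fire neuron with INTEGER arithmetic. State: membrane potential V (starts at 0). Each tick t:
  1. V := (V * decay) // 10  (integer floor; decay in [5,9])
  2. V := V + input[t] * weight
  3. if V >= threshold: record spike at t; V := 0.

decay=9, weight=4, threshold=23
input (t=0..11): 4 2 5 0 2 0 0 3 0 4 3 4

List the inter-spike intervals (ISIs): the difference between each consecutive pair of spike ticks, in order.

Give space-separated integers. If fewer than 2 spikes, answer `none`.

Answer: 7 2

Derivation:
t=0: input=4 -> V=16
t=1: input=2 -> V=22
t=2: input=5 -> V=0 FIRE
t=3: input=0 -> V=0
t=4: input=2 -> V=8
t=5: input=0 -> V=7
t=6: input=0 -> V=6
t=7: input=3 -> V=17
t=8: input=0 -> V=15
t=9: input=4 -> V=0 FIRE
t=10: input=3 -> V=12
t=11: input=4 -> V=0 FIRE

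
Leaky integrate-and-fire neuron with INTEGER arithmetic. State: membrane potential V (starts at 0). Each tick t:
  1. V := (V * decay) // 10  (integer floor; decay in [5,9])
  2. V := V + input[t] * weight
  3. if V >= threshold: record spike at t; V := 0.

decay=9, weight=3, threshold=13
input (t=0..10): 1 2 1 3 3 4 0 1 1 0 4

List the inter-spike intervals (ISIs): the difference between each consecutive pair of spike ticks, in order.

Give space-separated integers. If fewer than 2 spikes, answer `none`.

t=0: input=1 -> V=3
t=1: input=2 -> V=8
t=2: input=1 -> V=10
t=3: input=3 -> V=0 FIRE
t=4: input=3 -> V=9
t=5: input=4 -> V=0 FIRE
t=6: input=0 -> V=0
t=7: input=1 -> V=3
t=8: input=1 -> V=5
t=9: input=0 -> V=4
t=10: input=4 -> V=0 FIRE

Answer: 2 5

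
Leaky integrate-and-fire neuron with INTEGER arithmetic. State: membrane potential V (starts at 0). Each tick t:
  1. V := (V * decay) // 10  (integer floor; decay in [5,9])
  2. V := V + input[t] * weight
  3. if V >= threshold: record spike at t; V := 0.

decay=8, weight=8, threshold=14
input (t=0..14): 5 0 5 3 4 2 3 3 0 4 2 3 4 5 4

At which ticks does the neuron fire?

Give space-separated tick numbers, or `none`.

Answer: 0 2 3 4 5 6 7 9 10 11 12 13 14

Derivation:
t=0: input=5 -> V=0 FIRE
t=1: input=0 -> V=0
t=2: input=5 -> V=0 FIRE
t=3: input=3 -> V=0 FIRE
t=4: input=4 -> V=0 FIRE
t=5: input=2 -> V=0 FIRE
t=6: input=3 -> V=0 FIRE
t=7: input=3 -> V=0 FIRE
t=8: input=0 -> V=0
t=9: input=4 -> V=0 FIRE
t=10: input=2 -> V=0 FIRE
t=11: input=3 -> V=0 FIRE
t=12: input=4 -> V=0 FIRE
t=13: input=5 -> V=0 FIRE
t=14: input=4 -> V=0 FIRE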